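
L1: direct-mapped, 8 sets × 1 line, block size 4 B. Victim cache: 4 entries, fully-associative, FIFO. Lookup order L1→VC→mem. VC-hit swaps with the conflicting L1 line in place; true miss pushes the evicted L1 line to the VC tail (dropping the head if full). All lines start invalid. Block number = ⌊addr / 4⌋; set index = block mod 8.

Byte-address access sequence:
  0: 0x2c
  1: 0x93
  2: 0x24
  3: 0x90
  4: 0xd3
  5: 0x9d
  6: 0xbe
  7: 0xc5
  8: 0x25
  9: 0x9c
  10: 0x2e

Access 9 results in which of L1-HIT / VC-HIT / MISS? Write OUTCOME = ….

OUTCOME = VC-HIT

#0 0x2c→b11/s3 MISS; vc=[]
#1 0x93→b36/s4 MISS; vc=[]
#2 0x24→b9/s1 MISS; vc=[]
#3 0x90→b36/s4 L1-HIT; vc=[]
#4 0xd3→b52/s4 MISS; vc=[36]
#5 0x9d→b39/s7 MISS; vc=[36]
#6 0xbe→b47/s7 MISS; vc=[36,39]
#7 0xc5→b49/s1 MISS; vc=[36,39,9]
#8 0x25→b9/s1 VC-HIT; vc=[36,39,49]
#9 0x9c→b39/s7 VC-HIT; vc=[36,47,49]
#10 0x2e→b11/s3 L1-HIT; vc=[36,47,49]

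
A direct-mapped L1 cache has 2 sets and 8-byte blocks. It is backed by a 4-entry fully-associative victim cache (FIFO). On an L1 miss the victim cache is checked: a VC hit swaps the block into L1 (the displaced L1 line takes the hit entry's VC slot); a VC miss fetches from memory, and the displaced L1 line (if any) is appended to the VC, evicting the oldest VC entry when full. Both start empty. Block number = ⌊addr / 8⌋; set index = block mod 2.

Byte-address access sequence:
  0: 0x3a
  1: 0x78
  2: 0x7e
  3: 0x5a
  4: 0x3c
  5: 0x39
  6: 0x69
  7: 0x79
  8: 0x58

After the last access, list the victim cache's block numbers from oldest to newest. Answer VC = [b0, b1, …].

VC = [15, 13, 7]

#0 0x3a→b7/s1 MISS; vc=[]
#1 0x78→b15/s1 MISS; vc=[7]
#2 0x7e→b15/s1 L1-HIT; vc=[7]
#3 0x5a→b11/s1 MISS; vc=[7,15]
#4 0x3c→b7/s1 VC-HIT; vc=[11,15]
#5 0x39→b7/s1 L1-HIT; vc=[11,15]
#6 0x69→b13/s1 MISS; vc=[11,15,7]
#7 0x79→b15/s1 VC-HIT; vc=[11,13,7]
#8 0x58→b11/s1 VC-HIT; vc=[15,13,7]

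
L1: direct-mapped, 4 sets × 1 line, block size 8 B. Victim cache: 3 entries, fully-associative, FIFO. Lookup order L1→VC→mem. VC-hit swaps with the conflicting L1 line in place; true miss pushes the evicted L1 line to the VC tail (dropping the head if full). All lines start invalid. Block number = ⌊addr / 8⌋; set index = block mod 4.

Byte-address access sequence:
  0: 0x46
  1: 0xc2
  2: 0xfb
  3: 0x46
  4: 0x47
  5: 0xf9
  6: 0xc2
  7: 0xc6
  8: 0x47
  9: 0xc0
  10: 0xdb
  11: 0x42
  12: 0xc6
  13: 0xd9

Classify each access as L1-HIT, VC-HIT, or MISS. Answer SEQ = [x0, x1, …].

0: 0x46 (blk 8, set 0) → MISS  vc=[]
1: 0xc2 (blk 24, set 0) → MISS  vc=[8]
2: 0xfb (blk 31, set 3) → MISS  vc=[8]
3: 0x46 (blk 8, set 0) → VC-HIT  vc=[24]
4: 0x47 (blk 8, set 0) → L1-HIT  vc=[24]
5: 0xf9 (blk 31, set 3) → L1-HIT  vc=[24]
6: 0xc2 (blk 24, set 0) → VC-HIT  vc=[8]
7: 0xc6 (blk 24, set 0) → L1-HIT  vc=[8]
8: 0x47 (blk 8, set 0) → VC-HIT  vc=[24]
9: 0xc0 (blk 24, set 0) → VC-HIT  vc=[8]
10: 0xdb (blk 27, set 3) → MISS  vc=[8, 31]
11: 0x42 (blk 8, set 0) → VC-HIT  vc=[24, 31]
12: 0xc6 (blk 24, set 0) → VC-HIT  vc=[8, 31]
13: 0xd9 (blk 27, set 3) → L1-HIT  vc=[8, 31]

SEQ = [MISS, MISS, MISS, VC-HIT, L1-HIT, L1-HIT, VC-HIT, L1-HIT, VC-HIT, VC-HIT, MISS, VC-HIT, VC-HIT, L1-HIT]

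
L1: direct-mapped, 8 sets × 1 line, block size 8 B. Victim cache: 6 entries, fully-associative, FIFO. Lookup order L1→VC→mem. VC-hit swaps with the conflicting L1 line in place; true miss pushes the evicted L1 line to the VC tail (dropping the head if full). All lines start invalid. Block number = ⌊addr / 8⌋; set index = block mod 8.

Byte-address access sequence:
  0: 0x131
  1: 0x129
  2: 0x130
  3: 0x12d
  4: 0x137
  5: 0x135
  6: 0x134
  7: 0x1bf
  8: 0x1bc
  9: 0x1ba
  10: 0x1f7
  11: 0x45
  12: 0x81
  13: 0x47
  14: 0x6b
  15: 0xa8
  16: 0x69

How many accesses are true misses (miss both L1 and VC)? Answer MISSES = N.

0: 0x131 (blk 38, set 6) → MISS  vc=[]
1: 0x129 (blk 37, set 5) → MISS  vc=[]
2: 0x130 (blk 38, set 6) → L1-HIT  vc=[]
3: 0x12d (blk 37, set 5) → L1-HIT  vc=[]
4: 0x137 (blk 38, set 6) → L1-HIT  vc=[]
5: 0x135 (blk 38, set 6) → L1-HIT  vc=[]
6: 0x134 (blk 38, set 6) → L1-HIT  vc=[]
7: 0x1bf (blk 55, set 7) → MISS  vc=[]
8: 0x1bc (blk 55, set 7) → L1-HIT  vc=[]
9: 0x1ba (blk 55, set 7) → L1-HIT  vc=[]
10: 0x1f7 (blk 62, set 6) → MISS  vc=[38]
11: 0x45 (blk 8, set 0) → MISS  vc=[38]
12: 0x81 (blk 16, set 0) → MISS  vc=[38, 8]
13: 0x47 (blk 8, set 0) → VC-HIT  vc=[38, 16]
14: 0x6b (blk 13, set 5) → MISS  vc=[38, 16, 37]
15: 0xa8 (blk 21, set 5) → MISS  vc=[38, 16, 37, 13]
16: 0x69 (blk 13, set 5) → VC-HIT  vc=[38, 16, 37, 21]

MISSES = 8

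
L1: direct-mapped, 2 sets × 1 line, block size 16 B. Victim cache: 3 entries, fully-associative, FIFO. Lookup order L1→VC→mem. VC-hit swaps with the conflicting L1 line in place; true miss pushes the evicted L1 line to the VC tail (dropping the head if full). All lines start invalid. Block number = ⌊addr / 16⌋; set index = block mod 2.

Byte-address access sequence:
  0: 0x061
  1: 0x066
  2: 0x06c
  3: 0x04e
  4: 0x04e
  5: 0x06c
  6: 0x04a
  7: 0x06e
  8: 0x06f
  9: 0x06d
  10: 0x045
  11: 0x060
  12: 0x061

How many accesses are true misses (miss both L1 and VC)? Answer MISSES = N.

#0 0x61→b6/s0 MISS; vc=[]
#1 0x66→b6/s0 L1-HIT; vc=[]
#2 0x6c→b6/s0 L1-HIT; vc=[]
#3 0x4e→b4/s0 MISS; vc=[6]
#4 0x4e→b4/s0 L1-HIT; vc=[6]
#5 0x6c→b6/s0 VC-HIT; vc=[4]
#6 0x4a→b4/s0 VC-HIT; vc=[6]
#7 0x6e→b6/s0 VC-HIT; vc=[4]
#8 0x6f→b6/s0 L1-HIT; vc=[4]
#9 0x6d→b6/s0 L1-HIT; vc=[4]
#10 0x45→b4/s0 VC-HIT; vc=[6]
#11 0x60→b6/s0 VC-HIT; vc=[4]
#12 0x61→b6/s0 L1-HIT; vc=[4]

MISSES = 2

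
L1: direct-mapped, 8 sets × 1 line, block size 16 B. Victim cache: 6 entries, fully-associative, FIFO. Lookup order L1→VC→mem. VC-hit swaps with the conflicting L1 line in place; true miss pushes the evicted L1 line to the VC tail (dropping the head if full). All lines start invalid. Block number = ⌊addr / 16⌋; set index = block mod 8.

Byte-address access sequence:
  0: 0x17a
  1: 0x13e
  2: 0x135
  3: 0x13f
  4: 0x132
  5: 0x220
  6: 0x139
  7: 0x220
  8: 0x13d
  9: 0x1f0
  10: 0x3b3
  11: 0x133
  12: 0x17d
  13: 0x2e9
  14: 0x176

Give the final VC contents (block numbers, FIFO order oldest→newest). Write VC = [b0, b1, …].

VC = [31, 59]

  [0] addr=0x17a blk=23 s=7: MISS | VC []
  [1] addr=0x13e blk=19 s=3: MISS | VC []
  [2] addr=0x135 blk=19 s=3: L1-HIT | VC []
  [3] addr=0x13f blk=19 s=3: L1-HIT | VC []
  [4] addr=0x132 blk=19 s=3: L1-HIT | VC []
  [5] addr=0x220 blk=34 s=2: MISS | VC []
  [6] addr=0x139 blk=19 s=3: L1-HIT | VC []
  [7] addr=0x220 blk=34 s=2: L1-HIT | VC []
  [8] addr=0x13d blk=19 s=3: L1-HIT | VC []
  [9] addr=0x1f0 blk=31 s=7: MISS | VC [23]
  [10] addr=0x3b3 blk=59 s=3: MISS | VC [23, 19]
  [11] addr=0x133 blk=19 s=3: VC-HIT | VC [23, 59]
  [12] addr=0x17d blk=23 s=7: VC-HIT | VC [31, 59]
  [13] addr=0x2e9 blk=46 s=6: MISS | VC [31, 59]
  [14] addr=0x176 blk=23 s=7: L1-HIT | VC [31, 59]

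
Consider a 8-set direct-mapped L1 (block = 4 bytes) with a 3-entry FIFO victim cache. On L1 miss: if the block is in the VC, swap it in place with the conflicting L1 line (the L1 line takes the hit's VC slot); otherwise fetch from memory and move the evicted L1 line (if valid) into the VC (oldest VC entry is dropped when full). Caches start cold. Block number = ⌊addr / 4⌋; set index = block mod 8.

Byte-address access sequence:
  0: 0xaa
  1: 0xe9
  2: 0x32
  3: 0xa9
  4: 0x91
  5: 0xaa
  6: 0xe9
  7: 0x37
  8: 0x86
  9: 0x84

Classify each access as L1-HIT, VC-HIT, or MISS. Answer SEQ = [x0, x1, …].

  [0] addr=0xaa blk=42 s=2: MISS | VC []
  [1] addr=0xe9 blk=58 s=2: MISS | VC [42]
  [2] addr=0x32 blk=12 s=4: MISS | VC [42]
  [3] addr=0xa9 blk=42 s=2: VC-HIT | VC [58]
  [4] addr=0x91 blk=36 s=4: MISS | VC [58, 12]
  [5] addr=0xaa blk=42 s=2: L1-HIT | VC [58, 12]
  [6] addr=0xe9 blk=58 s=2: VC-HIT | VC [42, 12]
  [7] addr=0x37 blk=13 s=5: MISS | VC [42, 12]
  [8] addr=0x86 blk=33 s=1: MISS | VC [42, 12]
  [9] addr=0x84 blk=33 s=1: L1-HIT | VC [42, 12]

SEQ = [MISS, MISS, MISS, VC-HIT, MISS, L1-HIT, VC-HIT, MISS, MISS, L1-HIT]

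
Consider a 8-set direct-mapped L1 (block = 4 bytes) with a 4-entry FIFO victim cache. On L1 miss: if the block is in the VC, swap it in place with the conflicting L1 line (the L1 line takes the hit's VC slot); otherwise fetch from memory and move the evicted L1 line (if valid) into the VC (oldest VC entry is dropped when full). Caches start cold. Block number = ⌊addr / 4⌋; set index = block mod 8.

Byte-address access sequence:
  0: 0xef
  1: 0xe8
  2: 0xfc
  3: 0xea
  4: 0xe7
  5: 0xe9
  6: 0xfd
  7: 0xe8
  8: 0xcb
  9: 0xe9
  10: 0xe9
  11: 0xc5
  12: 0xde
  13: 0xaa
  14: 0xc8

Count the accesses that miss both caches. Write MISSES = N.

#0 0xef→b59/s3 MISS; vc=[]
#1 0xe8→b58/s2 MISS; vc=[]
#2 0xfc→b63/s7 MISS; vc=[]
#3 0xea→b58/s2 L1-HIT; vc=[]
#4 0xe7→b57/s1 MISS; vc=[]
#5 0xe9→b58/s2 L1-HIT; vc=[]
#6 0xfd→b63/s7 L1-HIT; vc=[]
#7 0xe8→b58/s2 L1-HIT; vc=[]
#8 0xcb→b50/s2 MISS; vc=[58]
#9 0xe9→b58/s2 VC-HIT; vc=[50]
#10 0xe9→b58/s2 L1-HIT; vc=[50]
#11 0xc5→b49/s1 MISS; vc=[50,57]
#12 0xde→b55/s7 MISS; vc=[50,57,63]
#13 0xaa→b42/s2 MISS; vc=[50,57,63,58]
#14 0xc8→b50/s2 VC-HIT; vc=[42,57,63,58]

MISSES = 8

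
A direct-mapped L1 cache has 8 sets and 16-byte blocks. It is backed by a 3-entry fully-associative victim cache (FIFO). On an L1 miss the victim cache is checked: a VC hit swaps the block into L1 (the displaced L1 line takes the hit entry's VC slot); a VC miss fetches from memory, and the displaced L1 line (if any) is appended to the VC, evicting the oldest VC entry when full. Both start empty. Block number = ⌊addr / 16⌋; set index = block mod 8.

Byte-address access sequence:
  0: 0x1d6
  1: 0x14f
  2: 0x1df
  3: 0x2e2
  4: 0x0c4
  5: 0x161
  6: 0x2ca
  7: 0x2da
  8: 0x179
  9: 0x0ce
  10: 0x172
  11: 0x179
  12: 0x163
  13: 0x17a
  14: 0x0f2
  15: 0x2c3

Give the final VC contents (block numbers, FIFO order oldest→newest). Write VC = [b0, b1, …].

0: 0x1d6 (blk 29, set 5) → MISS  vc=[]
1: 0x14f (blk 20, set 4) → MISS  vc=[]
2: 0x1df (blk 29, set 5) → L1-HIT  vc=[]
3: 0x2e2 (blk 46, set 6) → MISS  vc=[]
4: 0xc4 (blk 12, set 4) → MISS  vc=[20]
5: 0x161 (blk 22, set 6) → MISS  vc=[20, 46]
6: 0x2ca (blk 44, set 4) → MISS  vc=[20, 46, 12]
7: 0x2da (blk 45, set 5) → MISS  vc=[46, 12, 29]
8: 0x179 (blk 23, set 7) → MISS  vc=[46, 12, 29]
9: 0xce (blk 12, set 4) → VC-HIT  vc=[46, 44, 29]
10: 0x172 (blk 23, set 7) → L1-HIT  vc=[46, 44, 29]
11: 0x179 (blk 23, set 7) → L1-HIT  vc=[46, 44, 29]
12: 0x163 (blk 22, set 6) → L1-HIT  vc=[46, 44, 29]
13: 0x17a (blk 23, set 7) → L1-HIT  vc=[46, 44, 29]
14: 0xf2 (blk 15, set 7) → MISS  vc=[44, 29, 23]
15: 0x2c3 (blk 44, set 4) → VC-HIT  vc=[12, 29, 23]

VC = [12, 29, 23]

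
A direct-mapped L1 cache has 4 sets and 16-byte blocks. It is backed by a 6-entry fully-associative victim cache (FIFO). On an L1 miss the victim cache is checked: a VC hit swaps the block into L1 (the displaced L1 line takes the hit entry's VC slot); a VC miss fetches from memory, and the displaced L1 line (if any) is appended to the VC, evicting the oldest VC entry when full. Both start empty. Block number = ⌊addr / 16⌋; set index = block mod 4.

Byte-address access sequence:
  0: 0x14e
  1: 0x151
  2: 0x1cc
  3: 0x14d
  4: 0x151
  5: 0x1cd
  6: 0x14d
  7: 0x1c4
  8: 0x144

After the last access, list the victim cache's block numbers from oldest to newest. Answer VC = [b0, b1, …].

VC = [28]

#0 0x14e→b20/s0 MISS; vc=[]
#1 0x151→b21/s1 MISS; vc=[]
#2 0x1cc→b28/s0 MISS; vc=[20]
#3 0x14d→b20/s0 VC-HIT; vc=[28]
#4 0x151→b21/s1 L1-HIT; vc=[28]
#5 0x1cd→b28/s0 VC-HIT; vc=[20]
#6 0x14d→b20/s0 VC-HIT; vc=[28]
#7 0x1c4→b28/s0 VC-HIT; vc=[20]
#8 0x144→b20/s0 VC-HIT; vc=[28]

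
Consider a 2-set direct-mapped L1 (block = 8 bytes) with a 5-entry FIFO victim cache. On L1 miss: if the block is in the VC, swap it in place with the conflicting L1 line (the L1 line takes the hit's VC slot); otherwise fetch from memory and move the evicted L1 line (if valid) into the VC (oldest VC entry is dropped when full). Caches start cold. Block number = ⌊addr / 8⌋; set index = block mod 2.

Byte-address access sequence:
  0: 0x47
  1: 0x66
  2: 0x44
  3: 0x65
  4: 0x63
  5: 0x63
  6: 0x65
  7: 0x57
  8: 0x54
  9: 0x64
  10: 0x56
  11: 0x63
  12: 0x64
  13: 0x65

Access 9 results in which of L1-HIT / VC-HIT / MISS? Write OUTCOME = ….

  [0] addr=0x47 blk=8 s=0: MISS | VC []
  [1] addr=0x66 blk=12 s=0: MISS | VC [8]
  [2] addr=0x44 blk=8 s=0: VC-HIT | VC [12]
  [3] addr=0x65 blk=12 s=0: VC-HIT | VC [8]
  [4] addr=0x63 blk=12 s=0: L1-HIT | VC [8]
  [5] addr=0x63 blk=12 s=0: L1-HIT | VC [8]
  [6] addr=0x65 blk=12 s=0: L1-HIT | VC [8]
  [7] addr=0x57 blk=10 s=0: MISS | VC [8, 12]
  [8] addr=0x54 blk=10 s=0: L1-HIT | VC [8, 12]
  [9] addr=0x64 blk=12 s=0: VC-HIT | VC [8, 10]
  [10] addr=0x56 blk=10 s=0: VC-HIT | VC [8, 12]
  [11] addr=0x63 blk=12 s=0: VC-HIT | VC [8, 10]
  [12] addr=0x64 blk=12 s=0: L1-HIT | VC [8, 10]
  [13] addr=0x65 blk=12 s=0: L1-HIT | VC [8, 10]

OUTCOME = VC-HIT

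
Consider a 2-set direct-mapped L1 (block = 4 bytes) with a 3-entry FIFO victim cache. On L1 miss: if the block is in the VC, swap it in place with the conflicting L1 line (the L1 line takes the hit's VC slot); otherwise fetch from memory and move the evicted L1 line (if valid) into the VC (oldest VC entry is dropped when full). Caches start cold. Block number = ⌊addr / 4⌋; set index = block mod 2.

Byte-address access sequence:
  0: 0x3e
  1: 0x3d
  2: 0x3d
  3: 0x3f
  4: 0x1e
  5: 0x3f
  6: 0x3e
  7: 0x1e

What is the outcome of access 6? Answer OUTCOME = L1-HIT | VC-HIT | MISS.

OUTCOME = L1-HIT

  [0] addr=0x3e blk=15 s=1: MISS | VC []
  [1] addr=0x3d blk=15 s=1: L1-HIT | VC []
  [2] addr=0x3d blk=15 s=1: L1-HIT | VC []
  [3] addr=0x3f blk=15 s=1: L1-HIT | VC []
  [4] addr=0x1e blk=7 s=1: MISS | VC [15]
  [5] addr=0x3f blk=15 s=1: VC-HIT | VC [7]
  [6] addr=0x3e blk=15 s=1: L1-HIT | VC [7]
  [7] addr=0x1e blk=7 s=1: VC-HIT | VC [15]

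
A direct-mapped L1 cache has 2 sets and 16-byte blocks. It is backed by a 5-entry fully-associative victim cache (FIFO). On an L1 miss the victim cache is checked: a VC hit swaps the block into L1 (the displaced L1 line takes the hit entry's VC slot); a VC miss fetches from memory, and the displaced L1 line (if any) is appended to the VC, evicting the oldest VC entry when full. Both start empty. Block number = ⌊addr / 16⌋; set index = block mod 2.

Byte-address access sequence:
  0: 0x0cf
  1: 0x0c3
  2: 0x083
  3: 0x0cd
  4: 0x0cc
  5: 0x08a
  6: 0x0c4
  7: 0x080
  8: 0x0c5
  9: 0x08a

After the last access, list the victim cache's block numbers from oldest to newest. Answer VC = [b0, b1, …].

VC = [12]

#0 0xcf→b12/s0 MISS; vc=[]
#1 0xc3→b12/s0 L1-HIT; vc=[]
#2 0x83→b8/s0 MISS; vc=[12]
#3 0xcd→b12/s0 VC-HIT; vc=[8]
#4 0xcc→b12/s0 L1-HIT; vc=[8]
#5 0x8a→b8/s0 VC-HIT; vc=[12]
#6 0xc4→b12/s0 VC-HIT; vc=[8]
#7 0x80→b8/s0 VC-HIT; vc=[12]
#8 0xc5→b12/s0 VC-HIT; vc=[8]
#9 0x8a→b8/s0 VC-HIT; vc=[12]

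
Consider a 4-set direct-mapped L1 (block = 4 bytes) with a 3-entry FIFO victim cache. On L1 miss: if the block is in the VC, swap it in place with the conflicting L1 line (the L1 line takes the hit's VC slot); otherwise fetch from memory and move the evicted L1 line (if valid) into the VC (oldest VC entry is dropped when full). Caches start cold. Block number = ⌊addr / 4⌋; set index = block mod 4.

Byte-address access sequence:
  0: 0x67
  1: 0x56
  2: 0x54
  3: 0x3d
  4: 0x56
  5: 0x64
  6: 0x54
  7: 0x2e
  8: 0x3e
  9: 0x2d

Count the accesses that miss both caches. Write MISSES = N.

#0 0x67→b25/s1 MISS; vc=[]
#1 0x56→b21/s1 MISS; vc=[25]
#2 0x54→b21/s1 L1-HIT; vc=[25]
#3 0x3d→b15/s3 MISS; vc=[25]
#4 0x56→b21/s1 L1-HIT; vc=[25]
#5 0x64→b25/s1 VC-HIT; vc=[21]
#6 0x54→b21/s1 VC-HIT; vc=[25]
#7 0x2e→b11/s3 MISS; vc=[25,15]
#8 0x3e→b15/s3 VC-HIT; vc=[25,11]
#9 0x2d→b11/s3 VC-HIT; vc=[25,15]

MISSES = 4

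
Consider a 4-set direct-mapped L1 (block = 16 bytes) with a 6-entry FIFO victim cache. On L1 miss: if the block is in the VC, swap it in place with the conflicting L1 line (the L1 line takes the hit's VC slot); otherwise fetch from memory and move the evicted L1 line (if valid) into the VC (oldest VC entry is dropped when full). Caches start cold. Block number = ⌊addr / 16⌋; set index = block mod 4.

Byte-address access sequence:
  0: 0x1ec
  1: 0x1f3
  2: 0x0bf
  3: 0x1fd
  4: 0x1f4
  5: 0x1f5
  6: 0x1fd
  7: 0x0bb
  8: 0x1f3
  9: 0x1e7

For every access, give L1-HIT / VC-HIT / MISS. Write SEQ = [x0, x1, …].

#0 0x1ec→b30/s2 MISS; vc=[]
#1 0x1f3→b31/s3 MISS; vc=[]
#2 0xbf→b11/s3 MISS; vc=[31]
#3 0x1fd→b31/s3 VC-HIT; vc=[11]
#4 0x1f4→b31/s3 L1-HIT; vc=[11]
#5 0x1f5→b31/s3 L1-HIT; vc=[11]
#6 0x1fd→b31/s3 L1-HIT; vc=[11]
#7 0xbb→b11/s3 VC-HIT; vc=[31]
#8 0x1f3→b31/s3 VC-HIT; vc=[11]
#9 0x1e7→b30/s2 L1-HIT; vc=[11]

SEQ = [MISS, MISS, MISS, VC-HIT, L1-HIT, L1-HIT, L1-HIT, VC-HIT, VC-HIT, L1-HIT]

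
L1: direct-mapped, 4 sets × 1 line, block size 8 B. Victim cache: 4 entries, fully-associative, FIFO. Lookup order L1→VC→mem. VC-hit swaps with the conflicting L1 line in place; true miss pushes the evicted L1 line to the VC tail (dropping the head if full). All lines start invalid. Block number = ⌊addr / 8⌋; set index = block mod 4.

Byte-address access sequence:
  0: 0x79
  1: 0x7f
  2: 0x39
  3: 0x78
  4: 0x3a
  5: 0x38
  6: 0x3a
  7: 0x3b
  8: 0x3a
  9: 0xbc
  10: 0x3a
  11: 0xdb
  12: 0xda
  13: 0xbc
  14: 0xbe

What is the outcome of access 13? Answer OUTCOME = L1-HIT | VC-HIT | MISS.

OUTCOME = VC-HIT

  [0] addr=0x79 blk=15 s=3: MISS | VC []
  [1] addr=0x7f blk=15 s=3: L1-HIT | VC []
  [2] addr=0x39 blk=7 s=3: MISS | VC [15]
  [3] addr=0x78 blk=15 s=3: VC-HIT | VC [7]
  [4] addr=0x3a blk=7 s=3: VC-HIT | VC [15]
  [5] addr=0x38 blk=7 s=3: L1-HIT | VC [15]
  [6] addr=0x3a blk=7 s=3: L1-HIT | VC [15]
  [7] addr=0x3b blk=7 s=3: L1-HIT | VC [15]
  [8] addr=0x3a blk=7 s=3: L1-HIT | VC [15]
  [9] addr=0xbc blk=23 s=3: MISS | VC [15, 7]
  [10] addr=0x3a blk=7 s=3: VC-HIT | VC [15, 23]
  [11] addr=0xdb blk=27 s=3: MISS | VC [15, 23, 7]
  [12] addr=0xda blk=27 s=3: L1-HIT | VC [15, 23, 7]
  [13] addr=0xbc blk=23 s=3: VC-HIT | VC [15, 27, 7]
  [14] addr=0xbe blk=23 s=3: L1-HIT | VC [15, 27, 7]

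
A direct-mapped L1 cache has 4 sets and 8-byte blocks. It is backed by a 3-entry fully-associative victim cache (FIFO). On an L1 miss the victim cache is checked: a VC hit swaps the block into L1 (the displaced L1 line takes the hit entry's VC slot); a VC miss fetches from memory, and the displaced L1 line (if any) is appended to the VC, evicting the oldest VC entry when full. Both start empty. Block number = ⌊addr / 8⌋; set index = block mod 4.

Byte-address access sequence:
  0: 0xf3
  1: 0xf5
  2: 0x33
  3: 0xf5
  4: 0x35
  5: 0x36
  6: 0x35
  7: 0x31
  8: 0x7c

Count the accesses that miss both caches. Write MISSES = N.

#0 0xf3→b30/s2 MISS; vc=[]
#1 0xf5→b30/s2 L1-HIT; vc=[]
#2 0x33→b6/s2 MISS; vc=[30]
#3 0xf5→b30/s2 VC-HIT; vc=[6]
#4 0x35→b6/s2 VC-HIT; vc=[30]
#5 0x36→b6/s2 L1-HIT; vc=[30]
#6 0x35→b6/s2 L1-HIT; vc=[30]
#7 0x31→b6/s2 L1-HIT; vc=[30]
#8 0x7c→b15/s3 MISS; vc=[30]

MISSES = 3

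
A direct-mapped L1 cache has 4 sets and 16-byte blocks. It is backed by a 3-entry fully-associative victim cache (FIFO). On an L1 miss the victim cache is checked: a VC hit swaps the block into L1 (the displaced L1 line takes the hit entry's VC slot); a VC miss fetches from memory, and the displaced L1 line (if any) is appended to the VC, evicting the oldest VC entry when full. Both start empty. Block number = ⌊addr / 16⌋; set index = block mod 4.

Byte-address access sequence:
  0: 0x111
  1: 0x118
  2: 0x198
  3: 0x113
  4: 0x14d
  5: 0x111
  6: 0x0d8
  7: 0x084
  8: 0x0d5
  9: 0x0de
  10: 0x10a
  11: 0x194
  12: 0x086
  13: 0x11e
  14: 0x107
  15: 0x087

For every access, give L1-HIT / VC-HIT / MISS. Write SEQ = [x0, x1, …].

0: 0x111 (blk 17, set 1) → MISS  vc=[]
1: 0x118 (blk 17, set 1) → L1-HIT  vc=[]
2: 0x198 (blk 25, set 1) → MISS  vc=[17]
3: 0x113 (blk 17, set 1) → VC-HIT  vc=[25]
4: 0x14d (blk 20, set 0) → MISS  vc=[25]
5: 0x111 (blk 17, set 1) → L1-HIT  vc=[25]
6: 0xd8 (blk 13, set 1) → MISS  vc=[25, 17]
7: 0x84 (blk 8, set 0) → MISS  vc=[25, 17, 20]
8: 0xd5 (blk 13, set 1) → L1-HIT  vc=[25, 17, 20]
9: 0xde (blk 13, set 1) → L1-HIT  vc=[25, 17, 20]
10: 0x10a (blk 16, set 0) → MISS  vc=[17, 20, 8]
11: 0x194 (blk 25, set 1) → MISS  vc=[20, 8, 13]
12: 0x86 (blk 8, set 0) → VC-HIT  vc=[20, 16, 13]
13: 0x11e (blk 17, set 1) → MISS  vc=[16, 13, 25]
14: 0x107 (blk 16, set 0) → VC-HIT  vc=[8, 13, 25]
15: 0x87 (blk 8, set 0) → VC-HIT  vc=[16, 13, 25]

SEQ = [MISS, L1-HIT, MISS, VC-HIT, MISS, L1-HIT, MISS, MISS, L1-HIT, L1-HIT, MISS, MISS, VC-HIT, MISS, VC-HIT, VC-HIT]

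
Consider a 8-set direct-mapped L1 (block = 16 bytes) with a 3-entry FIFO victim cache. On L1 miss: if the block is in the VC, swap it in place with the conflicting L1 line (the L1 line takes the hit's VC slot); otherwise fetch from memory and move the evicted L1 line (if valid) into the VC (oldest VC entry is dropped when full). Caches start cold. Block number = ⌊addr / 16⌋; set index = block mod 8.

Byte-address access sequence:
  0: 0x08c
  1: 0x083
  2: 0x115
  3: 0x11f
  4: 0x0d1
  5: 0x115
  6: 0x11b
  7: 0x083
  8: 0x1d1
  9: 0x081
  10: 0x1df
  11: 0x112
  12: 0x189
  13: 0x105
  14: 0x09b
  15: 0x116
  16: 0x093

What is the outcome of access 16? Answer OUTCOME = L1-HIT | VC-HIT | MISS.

0: 0x8c (blk 8, set 0) → MISS  vc=[]
1: 0x83 (blk 8, set 0) → L1-HIT  vc=[]
2: 0x115 (blk 17, set 1) → MISS  vc=[]
3: 0x11f (blk 17, set 1) → L1-HIT  vc=[]
4: 0xd1 (blk 13, set 5) → MISS  vc=[]
5: 0x115 (blk 17, set 1) → L1-HIT  vc=[]
6: 0x11b (blk 17, set 1) → L1-HIT  vc=[]
7: 0x83 (blk 8, set 0) → L1-HIT  vc=[]
8: 0x1d1 (blk 29, set 5) → MISS  vc=[13]
9: 0x81 (blk 8, set 0) → L1-HIT  vc=[13]
10: 0x1df (blk 29, set 5) → L1-HIT  vc=[13]
11: 0x112 (blk 17, set 1) → L1-HIT  vc=[13]
12: 0x189 (blk 24, set 0) → MISS  vc=[13, 8]
13: 0x105 (blk 16, set 0) → MISS  vc=[13, 8, 24]
14: 0x9b (blk 9, set 1) → MISS  vc=[8, 24, 17]
15: 0x116 (blk 17, set 1) → VC-HIT  vc=[8, 24, 9]
16: 0x93 (blk 9, set 1) → VC-HIT  vc=[8, 24, 17]

OUTCOME = VC-HIT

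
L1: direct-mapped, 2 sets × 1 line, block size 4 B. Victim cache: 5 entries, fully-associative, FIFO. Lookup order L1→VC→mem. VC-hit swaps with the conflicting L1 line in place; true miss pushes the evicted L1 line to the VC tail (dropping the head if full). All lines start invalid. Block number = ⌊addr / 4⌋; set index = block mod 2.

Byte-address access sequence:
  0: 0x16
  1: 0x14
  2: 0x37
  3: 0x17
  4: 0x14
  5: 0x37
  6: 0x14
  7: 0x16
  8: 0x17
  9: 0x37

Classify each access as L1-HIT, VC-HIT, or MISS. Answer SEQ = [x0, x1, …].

#0 0x16→b5/s1 MISS; vc=[]
#1 0x14→b5/s1 L1-HIT; vc=[]
#2 0x37→b13/s1 MISS; vc=[5]
#3 0x17→b5/s1 VC-HIT; vc=[13]
#4 0x14→b5/s1 L1-HIT; vc=[13]
#5 0x37→b13/s1 VC-HIT; vc=[5]
#6 0x14→b5/s1 VC-HIT; vc=[13]
#7 0x16→b5/s1 L1-HIT; vc=[13]
#8 0x17→b5/s1 L1-HIT; vc=[13]
#9 0x37→b13/s1 VC-HIT; vc=[5]

SEQ = [MISS, L1-HIT, MISS, VC-HIT, L1-HIT, VC-HIT, VC-HIT, L1-HIT, L1-HIT, VC-HIT]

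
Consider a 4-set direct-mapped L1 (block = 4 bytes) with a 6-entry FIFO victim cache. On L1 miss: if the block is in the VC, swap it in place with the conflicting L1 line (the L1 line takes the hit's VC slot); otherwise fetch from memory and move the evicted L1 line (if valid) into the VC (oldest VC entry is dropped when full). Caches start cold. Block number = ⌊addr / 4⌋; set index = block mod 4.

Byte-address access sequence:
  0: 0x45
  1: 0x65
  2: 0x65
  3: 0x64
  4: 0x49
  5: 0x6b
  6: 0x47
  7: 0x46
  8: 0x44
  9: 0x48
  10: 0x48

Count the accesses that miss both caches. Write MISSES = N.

#0 0x45→b17/s1 MISS; vc=[]
#1 0x65→b25/s1 MISS; vc=[17]
#2 0x65→b25/s1 L1-HIT; vc=[17]
#3 0x64→b25/s1 L1-HIT; vc=[17]
#4 0x49→b18/s2 MISS; vc=[17]
#5 0x6b→b26/s2 MISS; vc=[17,18]
#6 0x47→b17/s1 VC-HIT; vc=[25,18]
#7 0x46→b17/s1 L1-HIT; vc=[25,18]
#8 0x44→b17/s1 L1-HIT; vc=[25,18]
#9 0x48→b18/s2 VC-HIT; vc=[25,26]
#10 0x48→b18/s2 L1-HIT; vc=[25,26]

MISSES = 4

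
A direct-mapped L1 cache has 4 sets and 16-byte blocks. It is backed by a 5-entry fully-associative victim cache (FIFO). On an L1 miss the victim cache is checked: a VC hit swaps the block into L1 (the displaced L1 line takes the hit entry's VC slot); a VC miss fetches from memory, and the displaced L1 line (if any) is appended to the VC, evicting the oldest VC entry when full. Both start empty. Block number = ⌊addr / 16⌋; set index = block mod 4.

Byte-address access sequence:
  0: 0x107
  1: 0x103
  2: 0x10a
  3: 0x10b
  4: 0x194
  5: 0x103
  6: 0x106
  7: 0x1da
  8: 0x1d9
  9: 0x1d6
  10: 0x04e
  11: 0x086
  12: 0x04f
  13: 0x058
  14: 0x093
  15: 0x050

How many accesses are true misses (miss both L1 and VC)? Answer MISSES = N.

  [0] addr=0x107 blk=16 s=0: MISS | VC []
  [1] addr=0x103 blk=16 s=0: L1-HIT | VC []
  [2] addr=0x10a blk=16 s=0: L1-HIT | VC []
  [3] addr=0x10b blk=16 s=0: L1-HIT | VC []
  [4] addr=0x194 blk=25 s=1: MISS | VC []
  [5] addr=0x103 blk=16 s=0: L1-HIT | VC []
  [6] addr=0x106 blk=16 s=0: L1-HIT | VC []
  [7] addr=0x1da blk=29 s=1: MISS | VC [25]
  [8] addr=0x1d9 blk=29 s=1: L1-HIT | VC [25]
  [9] addr=0x1d6 blk=29 s=1: L1-HIT | VC [25]
  [10] addr=0x4e blk=4 s=0: MISS | VC [25, 16]
  [11] addr=0x86 blk=8 s=0: MISS | VC [25, 16, 4]
  [12] addr=0x4f blk=4 s=0: VC-HIT | VC [25, 16, 8]
  [13] addr=0x58 blk=5 s=1: MISS | VC [25, 16, 8, 29]
  [14] addr=0x93 blk=9 s=1: MISS | VC [25, 16, 8, 29, 5]
  [15] addr=0x50 blk=5 s=1: VC-HIT | VC [25, 16, 8, 29, 9]

MISSES = 7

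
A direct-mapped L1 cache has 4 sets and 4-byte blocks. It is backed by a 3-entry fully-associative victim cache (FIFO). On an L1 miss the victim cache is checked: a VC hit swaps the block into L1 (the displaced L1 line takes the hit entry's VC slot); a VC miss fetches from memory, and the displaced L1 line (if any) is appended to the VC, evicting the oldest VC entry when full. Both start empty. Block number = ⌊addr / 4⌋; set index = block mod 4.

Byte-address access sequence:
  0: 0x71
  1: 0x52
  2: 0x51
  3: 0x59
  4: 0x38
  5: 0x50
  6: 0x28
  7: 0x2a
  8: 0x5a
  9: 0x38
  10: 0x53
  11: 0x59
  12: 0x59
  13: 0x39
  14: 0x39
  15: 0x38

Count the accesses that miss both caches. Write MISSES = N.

MISSES = 5

  [0] addr=0x71 blk=28 s=0: MISS | VC []
  [1] addr=0x52 blk=20 s=0: MISS | VC [28]
  [2] addr=0x51 blk=20 s=0: L1-HIT | VC [28]
  [3] addr=0x59 blk=22 s=2: MISS | VC [28]
  [4] addr=0x38 blk=14 s=2: MISS | VC [28, 22]
  [5] addr=0x50 blk=20 s=0: L1-HIT | VC [28, 22]
  [6] addr=0x28 blk=10 s=2: MISS | VC [28, 22, 14]
  [7] addr=0x2a blk=10 s=2: L1-HIT | VC [28, 22, 14]
  [8] addr=0x5a blk=22 s=2: VC-HIT | VC [28, 10, 14]
  [9] addr=0x38 blk=14 s=2: VC-HIT | VC [28, 10, 22]
  [10] addr=0x53 blk=20 s=0: L1-HIT | VC [28, 10, 22]
  [11] addr=0x59 blk=22 s=2: VC-HIT | VC [28, 10, 14]
  [12] addr=0x59 blk=22 s=2: L1-HIT | VC [28, 10, 14]
  [13] addr=0x39 blk=14 s=2: VC-HIT | VC [28, 10, 22]
  [14] addr=0x39 blk=14 s=2: L1-HIT | VC [28, 10, 22]
  [15] addr=0x38 blk=14 s=2: L1-HIT | VC [28, 10, 22]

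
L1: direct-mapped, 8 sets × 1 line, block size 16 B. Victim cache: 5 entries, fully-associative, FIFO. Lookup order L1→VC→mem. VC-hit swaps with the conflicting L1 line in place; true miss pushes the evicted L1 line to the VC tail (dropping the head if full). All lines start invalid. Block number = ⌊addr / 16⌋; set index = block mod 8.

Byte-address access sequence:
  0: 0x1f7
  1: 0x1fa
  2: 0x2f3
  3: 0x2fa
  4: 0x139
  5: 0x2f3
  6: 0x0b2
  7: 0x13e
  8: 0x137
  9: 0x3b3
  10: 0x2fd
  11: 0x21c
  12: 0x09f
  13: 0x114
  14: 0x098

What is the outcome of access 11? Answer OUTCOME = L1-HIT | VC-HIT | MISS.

  [0] addr=0x1f7 blk=31 s=7: MISS | VC []
  [1] addr=0x1fa blk=31 s=7: L1-HIT | VC []
  [2] addr=0x2f3 blk=47 s=7: MISS | VC [31]
  [3] addr=0x2fa blk=47 s=7: L1-HIT | VC [31]
  [4] addr=0x139 blk=19 s=3: MISS | VC [31]
  [5] addr=0x2f3 blk=47 s=7: L1-HIT | VC [31]
  [6] addr=0xb2 blk=11 s=3: MISS | VC [31, 19]
  [7] addr=0x13e blk=19 s=3: VC-HIT | VC [31, 11]
  [8] addr=0x137 blk=19 s=3: L1-HIT | VC [31, 11]
  [9] addr=0x3b3 blk=59 s=3: MISS | VC [31, 11, 19]
  [10] addr=0x2fd blk=47 s=7: L1-HIT | VC [31, 11, 19]
  [11] addr=0x21c blk=33 s=1: MISS | VC [31, 11, 19]
  [12] addr=0x9f blk=9 s=1: MISS | VC [31, 11, 19, 33]
  [13] addr=0x114 blk=17 s=1: MISS | VC [31, 11, 19, 33, 9]
  [14] addr=0x98 blk=9 s=1: VC-HIT | VC [31, 11, 19, 33, 17]

OUTCOME = MISS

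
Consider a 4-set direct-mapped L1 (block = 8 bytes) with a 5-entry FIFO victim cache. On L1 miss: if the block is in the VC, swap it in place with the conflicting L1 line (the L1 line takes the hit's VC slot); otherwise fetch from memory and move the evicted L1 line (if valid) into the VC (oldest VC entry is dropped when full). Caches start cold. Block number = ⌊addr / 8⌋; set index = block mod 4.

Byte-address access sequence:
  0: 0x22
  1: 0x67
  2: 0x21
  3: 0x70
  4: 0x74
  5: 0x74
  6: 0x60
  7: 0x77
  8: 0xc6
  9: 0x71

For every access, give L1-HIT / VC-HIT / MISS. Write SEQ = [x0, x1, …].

SEQ = [MISS, MISS, VC-HIT, MISS, L1-HIT, L1-HIT, VC-HIT, L1-HIT, MISS, L1-HIT]

  [0] addr=0x22 blk=4 s=0: MISS | VC []
  [1] addr=0x67 blk=12 s=0: MISS | VC [4]
  [2] addr=0x21 blk=4 s=0: VC-HIT | VC [12]
  [3] addr=0x70 blk=14 s=2: MISS | VC [12]
  [4] addr=0x74 blk=14 s=2: L1-HIT | VC [12]
  [5] addr=0x74 blk=14 s=2: L1-HIT | VC [12]
  [6] addr=0x60 blk=12 s=0: VC-HIT | VC [4]
  [7] addr=0x77 blk=14 s=2: L1-HIT | VC [4]
  [8] addr=0xc6 blk=24 s=0: MISS | VC [4, 12]
  [9] addr=0x71 blk=14 s=2: L1-HIT | VC [4, 12]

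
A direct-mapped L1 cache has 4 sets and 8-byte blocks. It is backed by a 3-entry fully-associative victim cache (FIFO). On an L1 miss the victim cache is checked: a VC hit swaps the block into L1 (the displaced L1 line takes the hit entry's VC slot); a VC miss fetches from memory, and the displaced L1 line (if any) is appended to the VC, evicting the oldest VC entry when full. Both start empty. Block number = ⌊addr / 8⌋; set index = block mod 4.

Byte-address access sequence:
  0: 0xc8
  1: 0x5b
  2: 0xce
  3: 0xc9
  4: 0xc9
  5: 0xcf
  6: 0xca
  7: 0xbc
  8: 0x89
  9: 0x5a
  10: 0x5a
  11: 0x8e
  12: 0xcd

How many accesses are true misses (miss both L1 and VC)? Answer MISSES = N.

  [0] addr=0xc8 blk=25 s=1: MISS | VC []
  [1] addr=0x5b blk=11 s=3: MISS | VC []
  [2] addr=0xce blk=25 s=1: L1-HIT | VC []
  [3] addr=0xc9 blk=25 s=1: L1-HIT | VC []
  [4] addr=0xc9 blk=25 s=1: L1-HIT | VC []
  [5] addr=0xcf blk=25 s=1: L1-HIT | VC []
  [6] addr=0xca blk=25 s=1: L1-HIT | VC []
  [7] addr=0xbc blk=23 s=3: MISS | VC [11]
  [8] addr=0x89 blk=17 s=1: MISS | VC [11, 25]
  [9] addr=0x5a blk=11 s=3: VC-HIT | VC [23, 25]
  [10] addr=0x5a blk=11 s=3: L1-HIT | VC [23, 25]
  [11] addr=0x8e blk=17 s=1: L1-HIT | VC [23, 25]
  [12] addr=0xcd blk=25 s=1: VC-HIT | VC [23, 17]

MISSES = 4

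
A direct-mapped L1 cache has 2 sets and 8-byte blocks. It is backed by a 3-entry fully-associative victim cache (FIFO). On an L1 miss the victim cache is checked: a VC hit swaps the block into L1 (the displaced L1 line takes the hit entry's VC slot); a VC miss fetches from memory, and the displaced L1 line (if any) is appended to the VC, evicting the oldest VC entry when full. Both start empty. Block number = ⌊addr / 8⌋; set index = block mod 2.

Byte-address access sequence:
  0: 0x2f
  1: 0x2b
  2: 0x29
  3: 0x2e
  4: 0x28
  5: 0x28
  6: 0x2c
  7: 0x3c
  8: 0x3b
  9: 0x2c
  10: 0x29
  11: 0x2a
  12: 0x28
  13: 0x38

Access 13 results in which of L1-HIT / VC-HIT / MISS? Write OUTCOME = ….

OUTCOME = VC-HIT

  [0] addr=0x2f blk=5 s=1: MISS | VC []
  [1] addr=0x2b blk=5 s=1: L1-HIT | VC []
  [2] addr=0x29 blk=5 s=1: L1-HIT | VC []
  [3] addr=0x2e blk=5 s=1: L1-HIT | VC []
  [4] addr=0x28 blk=5 s=1: L1-HIT | VC []
  [5] addr=0x28 blk=5 s=1: L1-HIT | VC []
  [6] addr=0x2c blk=5 s=1: L1-HIT | VC []
  [7] addr=0x3c blk=7 s=1: MISS | VC [5]
  [8] addr=0x3b blk=7 s=1: L1-HIT | VC [5]
  [9] addr=0x2c blk=5 s=1: VC-HIT | VC [7]
  [10] addr=0x29 blk=5 s=1: L1-HIT | VC [7]
  [11] addr=0x2a blk=5 s=1: L1-HIT | VC [7]
  [12] addr=0x28 blk=5 s=1: L1-HIT | VC [7]
  [13] addr=0x38 blk=7 s=1: VC-HIT | VC [5]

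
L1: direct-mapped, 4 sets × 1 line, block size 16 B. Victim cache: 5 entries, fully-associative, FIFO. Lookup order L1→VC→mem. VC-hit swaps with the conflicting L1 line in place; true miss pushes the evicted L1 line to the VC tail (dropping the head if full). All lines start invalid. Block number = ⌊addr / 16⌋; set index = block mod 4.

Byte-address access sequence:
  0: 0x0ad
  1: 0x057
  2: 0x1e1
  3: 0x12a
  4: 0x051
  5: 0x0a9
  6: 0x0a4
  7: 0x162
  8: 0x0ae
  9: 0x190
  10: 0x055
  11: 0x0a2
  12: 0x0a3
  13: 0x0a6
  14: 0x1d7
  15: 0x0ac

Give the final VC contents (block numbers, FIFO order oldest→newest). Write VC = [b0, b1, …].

VC = [18, 30, 22, 25, 5]

0: 0xad (blk 10, set 2) → MISS  vc=[]
1: 0x57 (blk 5, set 1) → MISS  vc=[]
2: 0x1e1 (blk 30, set 2) → MISS  vc=[10]
3: 0x12a (blk 18, set 2) → MISS  vc=[10, 30]
4: 0x51 (blk 5, set 1) → L1-HIT  vc=[10, 30]
5: 0xa9 (blk 10, set 2) → VC-HIT  vc=[18, 30]
6: 0xa4 (blk 10, set 2) → L1-HIT  vc=[18, 30]
7: 0x162 (blk 22, set 2) → MISS  vc=[18, 30, 10]
8: 0xae (blk 10, set 2) → VC-HIT  vc=[18, 30, 22]
9: 0x190 (blk 25, set 1) → MISS  vc=[18, 30, 22, 5]
10: 0x55 (blk 5, set 1) → VC-HIT  vc=[18, 30, 22, 25]
11: 0xa2 (blk 10, set 2) → L1-HIT  vc=[18, 30, 22, 25]
12: 0xa3 (blk 10, set 2) → L1-HIT  vc=[18, 30, 22, 25]
13: 0xa6 (blk 10, set 2) → L1-HIT  vc=[18, 30, 22, 25]
14: 0x1d7 (blk 29, set 1) → MISS  vc=[18, 30, 22, 25, 5]
15: 0xac (blk 10, set 2) → L1-HIT  vc=[18, 30, 22, 25, 5]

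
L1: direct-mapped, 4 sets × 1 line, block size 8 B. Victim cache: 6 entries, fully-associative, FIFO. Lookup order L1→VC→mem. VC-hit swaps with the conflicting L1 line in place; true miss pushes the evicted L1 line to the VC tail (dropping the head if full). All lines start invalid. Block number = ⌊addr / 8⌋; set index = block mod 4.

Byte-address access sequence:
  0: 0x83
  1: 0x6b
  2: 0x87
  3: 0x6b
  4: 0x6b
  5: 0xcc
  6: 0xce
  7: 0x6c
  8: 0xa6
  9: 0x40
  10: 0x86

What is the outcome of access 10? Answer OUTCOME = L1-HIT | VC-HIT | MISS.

OUTCOME = VC-HIT

#0 0x83→b16/s0 MISS; vc=[]
#1 0x6b→b13/s1 MISS; vc=[]
#2 0x87→b16/s0 L1-HIT; vc=[]
#3 0x6b→b13/s1 L1-HIT; vc=[]
#4 0x6b→b13/s1 L1-HIT; vc=[]
#5 0xcc→b25/s1 MISS; vc=[13]
#6 0xce→b25/s1 L1-HIT; vc=[13]
#7 0x6c→b13/s1 VC-HIT; vc=[25]
#8 0xa6→b20/s0 MISS; vc=[25,16]
#9 0x40→b8/s0 MISS; vc=[25,16,20]
#10 0x86→b16/s0 VC-HIT; vc=[25,8,20]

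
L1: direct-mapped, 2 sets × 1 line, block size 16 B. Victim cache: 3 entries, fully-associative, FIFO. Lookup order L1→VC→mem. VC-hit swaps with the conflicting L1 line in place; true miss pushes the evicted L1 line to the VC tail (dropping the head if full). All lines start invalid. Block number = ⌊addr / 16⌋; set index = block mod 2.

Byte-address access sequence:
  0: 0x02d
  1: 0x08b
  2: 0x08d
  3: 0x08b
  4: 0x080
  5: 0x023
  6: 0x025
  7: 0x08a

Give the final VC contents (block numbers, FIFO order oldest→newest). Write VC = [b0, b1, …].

VC = [2]

  [0] addr=0x2d blk=2 s=0: MISS | VC []
  [1] addr=0x8b blk=8 s=0: MISS | VC [2]
  [2] addr=0x8d blk=8 s=0: L1-HIT | VC [2]
  [3] addr=0x8b blk=8 s=0: L1-HIT | VC [2]
  [4] addr=0x80 blk=8 s=0: L1-HIT | VC [2]
  [5] addr=0x23 blk=2 s=0: VC-HIT | VC [8]
  [6] addr=0x25 blk=2 s=0: L1-HIT | VC [8]
  [7] addr=0x8a blk=8 s=0: VC-HIT | VC [2]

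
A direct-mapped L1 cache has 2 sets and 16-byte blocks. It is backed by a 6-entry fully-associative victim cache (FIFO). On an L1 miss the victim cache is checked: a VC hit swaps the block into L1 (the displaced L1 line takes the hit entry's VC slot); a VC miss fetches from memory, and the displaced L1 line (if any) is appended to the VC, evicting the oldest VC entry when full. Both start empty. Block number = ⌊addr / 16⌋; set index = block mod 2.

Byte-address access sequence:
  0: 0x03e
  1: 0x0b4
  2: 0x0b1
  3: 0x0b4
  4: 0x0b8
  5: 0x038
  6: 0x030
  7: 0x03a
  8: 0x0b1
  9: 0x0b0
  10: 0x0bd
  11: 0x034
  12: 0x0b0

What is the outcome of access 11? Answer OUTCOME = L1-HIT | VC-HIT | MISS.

OUTCOME = VC-HIT

#0 0x3e→b3/s1 MISS; vc=[]
#1 0xb4→b11/s1 MISS; vc=[3]
#2 0xb1→b11/s1 L1-HIT; vc=[3]
#3 0xb4→b11/s1 L1-HIT; vc=[3]
#4 0xb8→b11/s1 L1-HIT; vc=[3]
#5 0x38→b3/s1 VC-HIT; vc=[11]
#6 0x30→b3/s1 L1-HIT; vc=[11]
#7 0x3a→b3/s1 L1-HIT; vc=[11]
#8 0xb1→b11/s1 VC-HIT; vc=[3]
#9 0xb0→b11/s1 L1-HIT; vc=[3]
#10 0xbd→b11/s1 L1-HIT; vc=[3]
#11 0x34→b3/s1 VC-HIT; vc=[11]
#12 0xb0→b11/s1 VC-HIT; vc=[3]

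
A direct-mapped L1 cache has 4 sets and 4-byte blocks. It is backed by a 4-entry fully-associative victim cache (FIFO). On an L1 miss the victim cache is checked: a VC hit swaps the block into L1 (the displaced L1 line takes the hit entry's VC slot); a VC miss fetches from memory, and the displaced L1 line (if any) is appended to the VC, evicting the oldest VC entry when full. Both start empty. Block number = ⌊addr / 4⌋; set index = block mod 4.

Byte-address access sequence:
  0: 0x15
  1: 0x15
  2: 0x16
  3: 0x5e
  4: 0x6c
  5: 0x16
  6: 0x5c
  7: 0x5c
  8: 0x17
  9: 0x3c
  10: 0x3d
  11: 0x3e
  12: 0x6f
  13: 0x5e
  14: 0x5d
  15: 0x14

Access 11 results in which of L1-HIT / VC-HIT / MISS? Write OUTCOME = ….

OUTCOME = L1-HIT

  [0] addr=0x15 blk=5 s=1: MISS | VC []
  [1] addr=0x15 blk=5 s=1: L1-HIT | VC []
  [2] addr=0x16 blk=5 s=1: L1-HIT | VC []
  [3] addr=0x5e blk=23 s=3: MISS | VC []
  [4] addr=0x6c blk=27 s=3: MISS | VC [23]
  [5] addr=0x16 blk=5 s=1: L1-HIT | VC [23]
  [6] addr=0x5c blk=23 s=3: VC-HIT | VC [27]
  [7] addr=0x5c blk=23 s=3: L1-HIT | VC [27]
  [8] addr=0x17 blk=5 s=1: L1-HIT | VC [27]
  [9] addr=0x3c blk=15 s=3: MISS | VC [27, 23]
  [10] addr=0x3d blk=15 s=3: L1-HIT | VC [27, 23]
  [11] addr=0x3e blk=15 s=3: L1-HIT | VC [27, 23]
  [12] addr=0x6f blk=27 s=3: VC-HIT | VC [15, 23]
  [13] addr=0x5e blk=23 s=3: VC-HIT | VC [15, 27]
  [14] addr=0x5d blk=23 s=3: L1-HIT | VC [15, 27]
  [15] addr=0x14 blk=5 s=1: L1-HIT | VC [15, 27]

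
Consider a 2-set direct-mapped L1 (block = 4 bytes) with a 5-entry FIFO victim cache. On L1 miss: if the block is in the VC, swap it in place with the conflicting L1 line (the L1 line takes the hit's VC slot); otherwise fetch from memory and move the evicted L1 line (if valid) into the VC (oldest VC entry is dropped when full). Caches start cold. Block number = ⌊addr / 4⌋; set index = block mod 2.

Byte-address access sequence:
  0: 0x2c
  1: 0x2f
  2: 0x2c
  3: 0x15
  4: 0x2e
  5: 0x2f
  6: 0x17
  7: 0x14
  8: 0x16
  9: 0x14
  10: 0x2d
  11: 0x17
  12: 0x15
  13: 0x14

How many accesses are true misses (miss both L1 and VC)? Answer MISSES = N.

MISSES = 2

0: 0x2c (blk 11, set 1) → MISS  vc=[]
1: 0x2f (blk 11, set 1) → L1-HIT  vc=[]
2: 0x2c (blk 11, set 1) → L1-HIT  vc=[]
3: 0x15 (blk 5, set 1) → MISS  vc=[11]
4: 0x2e (blk 11, set 1) → VC-HIT  vc=[5]
5: 0x2f (blk 11, set 1) → L1-HIT  vc=[5]
6: 0x17 (blk 5, set 1) → VC-HIT  vc=[11]
7: 0x14 (blk 5, set 1) → L1-HIT  vc=[11]
8: 0x16 (blk 5, set 1) → L1-HIT  vc=[11]
9: 0x14 (blk 5, set 1) → L1-HIT  vc=[11]
10: 0x2d (blk 11, set 1) → VC-HIT  vc=[5]
11: 0x17 (blk 5, set 1) → VC-HIT  vc=[11]
12: 0x15 (blk 5, set 1) → L1-HIT  vc=[11]
13: 0x14 (blk 5, set 1) → L1-HIT  vc=[11]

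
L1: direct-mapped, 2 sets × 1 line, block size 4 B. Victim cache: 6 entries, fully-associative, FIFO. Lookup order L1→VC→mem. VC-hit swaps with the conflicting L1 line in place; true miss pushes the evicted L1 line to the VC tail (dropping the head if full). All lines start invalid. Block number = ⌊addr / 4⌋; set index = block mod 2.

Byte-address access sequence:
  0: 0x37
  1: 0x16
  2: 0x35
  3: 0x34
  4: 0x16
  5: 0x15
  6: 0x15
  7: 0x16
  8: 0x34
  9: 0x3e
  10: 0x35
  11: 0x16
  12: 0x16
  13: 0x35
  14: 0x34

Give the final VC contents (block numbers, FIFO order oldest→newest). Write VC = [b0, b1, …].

VC = [5, 15]

  [0] addr=0x37 blk=13 s=1: MISS | VC []
  [1] addr=0x16 blk=5 s=1: MISS | VC [13]
  [2] addr=0x35 blk=13 s=1: VC-HIT | VC [5]
  [3] addr=0x34 blk=13 s=1: L1-HIT | VC [5]
  [4] addr=0x16 blk=5 s=1: VC-HIT | VC [13]
  [5] addr=0x15 blk=5 s=1: L1-HIT | VC [13]
  [6] addr=0x15 blk=5 s=1: L1-HIT | VC [13]
  [7] addr=0x16 blk=5 s=1: L1-HIT | VC [13]
  [8] addr=0x34 blk=13 s=1: VC-HIT | VC [5]
  [9] addr=0x3e blk=15 s=1: MISS | VC [5, 13]
  [10] addr=0x35 blk=13 s=1: VC-HIT | VC [5, 15]
  [11] addr=0x16 blk=5 s=1: VC-HIT | VC [13, 15]
  [12] addr=0x16 blk=5 s=1: L1-HIT | VC [13, 15]
  [13] addr=0x35 blk=13 s=1: VC-HIT | VC [5, 15]
  [14] addr=0x34 blk=13 s=1: L1-HIT | VC [5, 15]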